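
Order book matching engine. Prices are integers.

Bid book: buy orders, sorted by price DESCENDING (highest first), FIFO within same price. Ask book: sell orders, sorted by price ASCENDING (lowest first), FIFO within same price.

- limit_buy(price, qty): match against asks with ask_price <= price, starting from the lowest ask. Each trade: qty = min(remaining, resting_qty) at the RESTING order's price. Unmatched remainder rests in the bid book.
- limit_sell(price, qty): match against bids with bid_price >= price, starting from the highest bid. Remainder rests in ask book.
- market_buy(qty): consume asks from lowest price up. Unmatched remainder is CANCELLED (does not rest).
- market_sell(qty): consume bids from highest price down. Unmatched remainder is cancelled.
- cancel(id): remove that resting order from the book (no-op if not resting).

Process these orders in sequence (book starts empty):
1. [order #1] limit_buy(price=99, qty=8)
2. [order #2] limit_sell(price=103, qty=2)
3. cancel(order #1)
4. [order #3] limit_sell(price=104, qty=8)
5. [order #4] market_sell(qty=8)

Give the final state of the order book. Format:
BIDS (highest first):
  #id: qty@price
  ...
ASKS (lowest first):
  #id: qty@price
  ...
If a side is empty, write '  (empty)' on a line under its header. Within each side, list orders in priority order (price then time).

After op 1 [order #1] limit_buy(price=99, qty=8): fills=none; bids=[#1:8@99] asks=[-]
After op 2 [order #2] limit_sell(price=103, qty=2): fills=none; bids=[#1:8@99] asks=[#2:2@103]
After op 3 cancel(order #1): fills=none; bids=[-] asks=[#2:2@103]
After op 4 [order #3] limit_sell(price=104, qty=8): fills=none; bids=[-] asks=[#2:2@103 #3:8@104]
After op 5 [order #4] market_sell(qty=8): fills=none; bids=[-] asks=[#2:2@103 #3:8@104]

Answer: BIDS (highest first):
  (empty)
ASKS (lowest first):
  #2: 2@103
  #3: 8@104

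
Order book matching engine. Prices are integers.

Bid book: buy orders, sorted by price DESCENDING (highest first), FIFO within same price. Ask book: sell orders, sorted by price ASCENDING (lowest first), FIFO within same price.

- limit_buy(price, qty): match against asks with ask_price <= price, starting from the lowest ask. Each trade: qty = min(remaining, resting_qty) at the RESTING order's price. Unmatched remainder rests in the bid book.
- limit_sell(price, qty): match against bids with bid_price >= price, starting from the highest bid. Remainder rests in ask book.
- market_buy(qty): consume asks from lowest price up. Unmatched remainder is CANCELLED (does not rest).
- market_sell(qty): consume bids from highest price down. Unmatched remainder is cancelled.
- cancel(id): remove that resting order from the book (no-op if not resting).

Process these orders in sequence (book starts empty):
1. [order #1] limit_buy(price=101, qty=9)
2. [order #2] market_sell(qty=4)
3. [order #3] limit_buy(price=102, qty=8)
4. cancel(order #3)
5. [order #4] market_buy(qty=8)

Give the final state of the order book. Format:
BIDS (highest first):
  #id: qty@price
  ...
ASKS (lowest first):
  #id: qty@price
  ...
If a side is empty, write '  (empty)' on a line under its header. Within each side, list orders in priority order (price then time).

After op 1 [order #1] limit_buy(price=101, qty=9): fills=none; bids=[#1:9@101] asks=[-]
After op 2 [order #2] market_sell(qty=4): fills=#1x#2:4@101; bids=[#1:5@101] asks=[-]
After op 3 [order #3] limit_buy(price=102, qty=8): fills=none; bids=[#3:8@102 #1:5@101] asks=[-]
After op 4 cancel(order #3): fills=none; bids=[#1:5@101] asks=[-]
After op 5 [order #4] market_buy(qty=8): fills=none; bids=[#1:5@101] asks=[-]

Answer: BIDS (highest first):
  #1: 5@101
ASKS (lowest first):
  (empty)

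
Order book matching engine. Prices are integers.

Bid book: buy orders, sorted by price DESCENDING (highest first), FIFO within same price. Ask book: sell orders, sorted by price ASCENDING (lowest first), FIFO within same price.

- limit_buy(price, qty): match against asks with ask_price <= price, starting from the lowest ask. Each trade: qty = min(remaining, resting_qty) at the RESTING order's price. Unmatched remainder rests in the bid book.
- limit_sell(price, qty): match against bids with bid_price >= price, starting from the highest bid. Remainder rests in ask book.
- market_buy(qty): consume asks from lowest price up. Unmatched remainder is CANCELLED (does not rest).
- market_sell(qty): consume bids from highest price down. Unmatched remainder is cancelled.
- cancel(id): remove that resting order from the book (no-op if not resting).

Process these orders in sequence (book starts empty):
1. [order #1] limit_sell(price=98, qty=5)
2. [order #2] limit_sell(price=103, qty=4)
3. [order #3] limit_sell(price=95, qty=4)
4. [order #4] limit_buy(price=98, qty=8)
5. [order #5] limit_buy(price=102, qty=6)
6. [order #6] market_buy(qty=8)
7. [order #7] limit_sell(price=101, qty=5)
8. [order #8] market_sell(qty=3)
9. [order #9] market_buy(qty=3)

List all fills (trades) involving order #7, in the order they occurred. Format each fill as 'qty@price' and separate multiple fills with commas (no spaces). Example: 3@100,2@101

After op 1 [order #1] limit_sell(price=98, qty=5): fills=none; bids=[-] asks=[#1:5@98]
After op 2 [order #2] limit_sell(price=103, qty=4): fills=none; bids=[-] asks=[#1:5@98 #2:4@103]
After op 3 [order #3] limit_sell(price=95, qty=4): fills=none; bids=[-] asks=[#3:4@95 #1:5@98 #2:4@103]
After op 4 [order #4] limit_buy(price=98, qty=8): fills=#4x#3:4@95 #4x#1:4@98; bids=[-] asks=[#1:1@98 #2:4@103]
After op 5 [order #5] limit_buy(price=102, qty=6): fills=#5x#1:1@98; bids=[#5:5@102] asks=[#2:4@103]
After op 6 [order #6] market_buy(qty=8): fills=#6x#2:4@103; bids=[#5:5@102] asks=[-]
After op 7 [order #7] limit_sell(price=101, qty=5): fills=#5x#7:5@102; bids=[-] asks=[-]
After op 8 [order #8] market_sell(qty=3): fills=none; bids=[-] asks=[-]
After op 9 [order #9] market_buy(qty=3): fills=none; bids=[-] asks=[-]

Answer: 5@102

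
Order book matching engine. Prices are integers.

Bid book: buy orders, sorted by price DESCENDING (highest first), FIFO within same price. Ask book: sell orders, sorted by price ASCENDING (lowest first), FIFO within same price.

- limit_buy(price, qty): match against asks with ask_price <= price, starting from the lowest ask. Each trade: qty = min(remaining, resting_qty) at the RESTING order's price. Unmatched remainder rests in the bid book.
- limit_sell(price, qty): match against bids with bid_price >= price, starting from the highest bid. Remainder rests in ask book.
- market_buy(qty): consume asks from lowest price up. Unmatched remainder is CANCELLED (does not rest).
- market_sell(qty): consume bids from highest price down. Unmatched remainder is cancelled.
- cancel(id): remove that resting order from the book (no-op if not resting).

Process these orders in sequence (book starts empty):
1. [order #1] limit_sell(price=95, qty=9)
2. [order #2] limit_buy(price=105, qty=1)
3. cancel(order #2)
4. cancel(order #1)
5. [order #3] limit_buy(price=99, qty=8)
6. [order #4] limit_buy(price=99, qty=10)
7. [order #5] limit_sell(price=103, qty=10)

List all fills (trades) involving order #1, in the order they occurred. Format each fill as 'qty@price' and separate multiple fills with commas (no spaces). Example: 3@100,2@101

After op 1 [order #1] limit_sell(price=95, qty=9): fills=none; bids=[-] asks=[#1:9@95]
After op 2 [order #2] limit_buy(price=105, qty=1): fills=#2x#1:1@95; bids=[-] asks=[#1:8@95]
After op 3 cancel(order #2): fills=none; bids=[-] asks=[#1:8@95]
After op 4 cancel(order #1): fills=none; bids=[-] asks=[-]
After op 5 [order #3] limit_buy(price=99, qty=8): fills=none; bids=[#3:8@99] asks=[-]
After op 6 [order #4] limit_buy(price=99, qty=10): fills=none; bids=[#3:8@99 #4:10@99] asks=[-]
After op 7 [order #5] limit_sell(price=103, qty=10): fills=none; bids=[#3:8@99 #4:10@99] asks=[#5:10@103]

Answer: 1@95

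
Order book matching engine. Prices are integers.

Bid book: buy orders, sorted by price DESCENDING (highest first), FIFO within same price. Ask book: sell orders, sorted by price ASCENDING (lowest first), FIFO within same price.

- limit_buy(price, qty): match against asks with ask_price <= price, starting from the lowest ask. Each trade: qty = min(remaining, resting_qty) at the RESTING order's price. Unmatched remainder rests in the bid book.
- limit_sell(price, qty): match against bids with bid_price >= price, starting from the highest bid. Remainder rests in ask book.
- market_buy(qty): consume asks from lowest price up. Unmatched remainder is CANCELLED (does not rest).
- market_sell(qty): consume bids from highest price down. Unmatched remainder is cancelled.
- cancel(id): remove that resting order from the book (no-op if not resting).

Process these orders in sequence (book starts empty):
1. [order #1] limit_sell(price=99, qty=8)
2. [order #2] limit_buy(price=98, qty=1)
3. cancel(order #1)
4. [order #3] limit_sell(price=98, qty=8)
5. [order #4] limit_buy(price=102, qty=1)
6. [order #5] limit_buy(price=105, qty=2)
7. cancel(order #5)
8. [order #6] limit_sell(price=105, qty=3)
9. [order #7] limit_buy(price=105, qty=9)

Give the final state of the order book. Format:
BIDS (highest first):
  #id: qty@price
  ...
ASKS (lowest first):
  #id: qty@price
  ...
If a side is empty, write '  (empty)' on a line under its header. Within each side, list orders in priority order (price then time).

Answer: BIDS (highest first):
  #7: 2@105
ASKS (lowest first):
  (empty)

Derivation:
After op 1 [order #1] limit_sell(price=99, qty=8): fills=none; bids=[-] asks=[#1:8@99]
After op 2 [order #2] limit_buy(price=98, qty=1): fills=none; bids=[#2:1@98] asks=[#1:8@99]
After op 3 cancel(order #1): fills=none; bids=[#2:1@98] asks=[-]
After op 4 [order #3] limit_sell(price=98, qty=8): fills=#2x#3:1@98; bids=[-] asks=[#3:7@98]
After op 5 [order #4] limit_buy(price=102, qty=1): fills=#4x#3:1@98; bids=[-] asks=[#3:6@98]
After op 6 [order #5] limit_buy(price=105, qty=2): fills=#5x#3:2@98; bids=[-] asks=[#3:4@98]
After op 7 cancel(order #5): fills=none; bids=[-] asks=[#3:4@98]
After op 8 [order #6] limit_sell(price=105, qty=3): fills=none; bids=[-] asks=[#3:4@98 #6:3@105]
After op 9 [order #7] limit_buy(price=105, qty=9): fills=#7x#3:4@98 #7x#6:3@105; bids=[#7:2@105] asks=[-]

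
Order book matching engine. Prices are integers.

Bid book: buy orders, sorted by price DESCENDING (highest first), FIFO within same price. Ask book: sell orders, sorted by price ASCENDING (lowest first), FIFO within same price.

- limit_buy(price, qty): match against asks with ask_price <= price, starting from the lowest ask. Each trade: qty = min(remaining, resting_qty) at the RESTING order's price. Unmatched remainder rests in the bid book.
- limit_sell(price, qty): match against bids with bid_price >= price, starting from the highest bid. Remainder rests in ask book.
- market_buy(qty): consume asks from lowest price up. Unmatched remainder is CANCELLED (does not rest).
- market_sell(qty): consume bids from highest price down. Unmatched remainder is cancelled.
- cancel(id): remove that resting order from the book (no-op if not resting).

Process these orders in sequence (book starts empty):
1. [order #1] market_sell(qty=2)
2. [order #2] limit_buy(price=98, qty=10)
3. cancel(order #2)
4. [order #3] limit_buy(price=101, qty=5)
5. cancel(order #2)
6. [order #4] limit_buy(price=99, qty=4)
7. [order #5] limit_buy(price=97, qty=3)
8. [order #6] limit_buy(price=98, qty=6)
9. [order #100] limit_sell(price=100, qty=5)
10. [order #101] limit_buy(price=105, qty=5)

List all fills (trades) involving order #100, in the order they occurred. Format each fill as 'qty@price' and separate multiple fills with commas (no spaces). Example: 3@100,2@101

After op 1 [order #1] market_sell(qty=2): fills=none; bids=[-] asks=[-]
After op 2 [order #2] limit_buy(price=98, qty=10): fills=none; bids=[#2:10@98] asks=[-]
After op 3 cancel(order #2): fills=none; bids=[-] asks=[-]
After op 4 [order #3] limit_buy(price=101, qty=5): fills=none; bids=[#3:5@101] asks=[-]
After op 5 cancel(order #2): fills=none; bids=[#3:5@101] asks=[-]
After op 6 [order #4] limit_buy(price=99, qty=4): fills=none; bids=[#3:5@101 #4:4@99] asks=[-]
After op 7 [order #5] limit_buy(price=97, qty=3): fills=none; bids=[#3:5@101 #4:4@99 #5:3@97] asks=[-]
After op 8 [order #6] limit_buy(price=98, qty=6): fills=none; bids=[#3:5@101 #4:4@99 #6:6@98 #5:3@97] asks=[-]
After op 9 [order #100] limit_sell(price=100, qty=5): fills=#3x#100:5@101; bids=[#4:4@99 #6:6@98 #5:3@97] asks=[-]
After op 10 [order #101] limit_buy(price=105, qty=5): fills=none; bids=[#101:5@105 #4:4@99 #6:6@98 #5:3@97] asks=[-]

Answer: 5@101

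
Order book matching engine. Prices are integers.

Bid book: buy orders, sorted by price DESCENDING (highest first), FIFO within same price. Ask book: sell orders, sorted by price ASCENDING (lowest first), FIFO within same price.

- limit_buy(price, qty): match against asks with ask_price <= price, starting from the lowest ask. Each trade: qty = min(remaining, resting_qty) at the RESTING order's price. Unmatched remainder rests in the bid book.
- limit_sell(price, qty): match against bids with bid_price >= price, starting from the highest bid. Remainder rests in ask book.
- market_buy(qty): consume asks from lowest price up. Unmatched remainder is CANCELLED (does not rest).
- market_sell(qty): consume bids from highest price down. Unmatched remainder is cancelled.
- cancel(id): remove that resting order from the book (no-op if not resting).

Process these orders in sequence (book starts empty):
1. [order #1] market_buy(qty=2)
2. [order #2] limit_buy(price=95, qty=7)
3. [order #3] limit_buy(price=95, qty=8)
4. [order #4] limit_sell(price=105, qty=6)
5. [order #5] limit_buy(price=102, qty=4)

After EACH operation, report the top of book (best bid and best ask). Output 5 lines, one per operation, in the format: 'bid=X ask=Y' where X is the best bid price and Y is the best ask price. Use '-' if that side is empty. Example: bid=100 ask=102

Answer: bid=- ask=-
bid=95 ask=-
bid=95 ask=-
bid=95 ask=105
bid=102 ask=105

Derivation:
After op 1 [order #1] market_buy(qty=2): fills=none; bids=[-] asks=[-]
After op 2 [order #2] limit_buy(price=95, qty=7): fills=none; bids=[#2:7@95] asks=[-]
After op 3 [order #3] limit_buy(price=95, qty=8): fills=none; bids=[#2:7@95 #3:8@95] asks=[-]
After op 4 [order #4] limit_sell(price=105, qty=6): fills=none; bids=[#2:7@95 #3:8@95] asks=[#4:6@105]
After op 5 [order #5] limit_buy(price=102, qty=4): fills=none; bids=[#5:4@102 #2:7@95 #3:8@95] asks=[#4:6@105]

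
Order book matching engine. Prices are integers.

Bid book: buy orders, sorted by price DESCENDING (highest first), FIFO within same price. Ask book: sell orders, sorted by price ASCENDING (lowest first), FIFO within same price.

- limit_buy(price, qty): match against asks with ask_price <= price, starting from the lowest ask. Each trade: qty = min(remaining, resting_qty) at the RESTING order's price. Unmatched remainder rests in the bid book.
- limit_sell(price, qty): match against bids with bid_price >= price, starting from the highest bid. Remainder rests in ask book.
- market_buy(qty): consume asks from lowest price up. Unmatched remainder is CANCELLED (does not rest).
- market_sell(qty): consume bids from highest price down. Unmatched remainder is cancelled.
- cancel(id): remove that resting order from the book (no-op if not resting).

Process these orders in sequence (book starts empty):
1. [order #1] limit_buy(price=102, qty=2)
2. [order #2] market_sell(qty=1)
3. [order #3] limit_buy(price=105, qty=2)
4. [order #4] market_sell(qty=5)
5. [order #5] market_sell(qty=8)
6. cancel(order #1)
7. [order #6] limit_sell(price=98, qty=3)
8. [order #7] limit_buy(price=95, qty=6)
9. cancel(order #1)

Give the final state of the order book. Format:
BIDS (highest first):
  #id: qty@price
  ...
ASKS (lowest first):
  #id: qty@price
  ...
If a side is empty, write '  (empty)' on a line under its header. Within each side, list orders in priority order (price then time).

Answer: BIDS (highest first):
  #7: 6@95
ASKS (lowest first):
  #6: 3@98

Derivation:
After op 1 [order #1] limit_buy(price=102, qty=2): fills=none; bids=[#1:2@102] asks=[-]
After op 2 [order #2] market_sell(qty=1): fills=#1x#2:1@102; bids=[#1:1@102] asks=[-]
After op 3 [order #3] limit_buy(price=105, qty=2): fills=none; bids=[#3:2@105 #1:1@102] asks=[-]
After op 4 [order #4] market_sell(qty=5): fills=#3x#4:2@105 #1x#4:1@102; bids=[-] asks=[-]
After op 5 [order #5] market_sell(qty=8): fills=none; bids=[-] asks=[-]
After op 6 cancel(order #1): fills=none; bids=[-] asks=[-]
After op 7 [order #6] limit_sell(price=98, qty=3): fills=none; bids=[-] asks=[#6:3@98]
After op 8 [order #7] limit_buy(price=95, qty=6): fills=none; bids=[#7:6@95] asks=[#6:3@98]
After op 9 cancel(order #1): fills=none; bids=[#7:6@95] asks=[#6:3@98]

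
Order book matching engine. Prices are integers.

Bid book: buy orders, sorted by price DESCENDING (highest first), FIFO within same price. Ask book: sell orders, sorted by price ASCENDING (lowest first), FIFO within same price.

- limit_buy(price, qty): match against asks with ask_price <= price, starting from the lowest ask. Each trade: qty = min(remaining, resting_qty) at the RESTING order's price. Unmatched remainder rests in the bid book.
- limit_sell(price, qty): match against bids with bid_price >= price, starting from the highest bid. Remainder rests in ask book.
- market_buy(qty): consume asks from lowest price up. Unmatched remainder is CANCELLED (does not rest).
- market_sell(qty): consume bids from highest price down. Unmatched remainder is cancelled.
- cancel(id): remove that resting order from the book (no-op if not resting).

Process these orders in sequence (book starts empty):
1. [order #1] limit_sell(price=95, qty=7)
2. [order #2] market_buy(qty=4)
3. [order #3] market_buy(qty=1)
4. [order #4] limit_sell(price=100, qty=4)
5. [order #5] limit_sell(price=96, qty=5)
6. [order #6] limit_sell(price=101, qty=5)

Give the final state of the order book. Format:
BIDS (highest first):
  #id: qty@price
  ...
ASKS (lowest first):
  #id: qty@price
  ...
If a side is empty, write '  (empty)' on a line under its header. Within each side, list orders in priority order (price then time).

After op 1 [order #1] limit_sell(price=95, qty=7): fills=none; bids=[-] asks=[#1:7@95]
After op 2 [order #2] market_buy(qty=4): fills=#2x#1:4@95; bids=[-] asks=[#1:3@95]
After op 3 [order #3] market_buy(qty=1): fills=#3x#1:1@95; bids=[-] asks=[#1:2@95]
After op 4 [order #4] limit_sell(price=100, qty=4): fills=none; bids=[-] asks=[#1:2@95 #4:4@100]
After op 5 [order #5] limit_sell(price=96, qty=5): fills=none; bids=[-] asks=[#1:2@95 #5:5@96 #4:4@100]
After op 6 [order #6] limit_sell(price=101, qty=5): fills=none; bids=[-] asks=[#1:2@95 #5:5@96 #4:4@100 #6:5@101]

Answer: BIDS (highest first):
  (empty)
ASKS (lowest first):
  #1: 2@95
  #5: 5@96
  #4: 4@100
  #6: 5@101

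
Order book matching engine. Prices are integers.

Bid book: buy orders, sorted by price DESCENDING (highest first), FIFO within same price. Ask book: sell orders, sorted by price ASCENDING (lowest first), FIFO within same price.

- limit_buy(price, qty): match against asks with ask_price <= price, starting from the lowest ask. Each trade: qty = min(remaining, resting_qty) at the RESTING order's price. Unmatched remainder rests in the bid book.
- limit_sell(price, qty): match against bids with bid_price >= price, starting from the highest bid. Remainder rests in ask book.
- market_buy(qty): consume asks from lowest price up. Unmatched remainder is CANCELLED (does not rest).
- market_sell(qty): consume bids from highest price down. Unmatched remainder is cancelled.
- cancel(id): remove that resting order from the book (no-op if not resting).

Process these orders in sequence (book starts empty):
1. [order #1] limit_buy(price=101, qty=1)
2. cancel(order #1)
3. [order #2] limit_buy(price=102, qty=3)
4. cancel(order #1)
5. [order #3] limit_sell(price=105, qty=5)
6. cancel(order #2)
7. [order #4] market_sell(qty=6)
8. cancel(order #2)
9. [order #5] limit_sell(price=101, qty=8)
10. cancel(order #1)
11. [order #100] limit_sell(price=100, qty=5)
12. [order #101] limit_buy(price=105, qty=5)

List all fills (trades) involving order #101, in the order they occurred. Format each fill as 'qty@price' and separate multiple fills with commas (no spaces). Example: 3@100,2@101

Answer: 5@100

Derivation:
After op 1 [order #1] limit_buy(price=101, qty=1): fills=none; bids=[#1:1@101] asks=[-]
After op 2 cancel(order #1): fills=none; bids=[-] asks=[-]
After op 3 [order #2] limit_buy(price=102, qty=3): fills=none; bids=[#2:3@102] asks=[-]
After op 4 cancel(order #1): fills=none; bids=[#2:3@102] asks=[-]
After op 5 [order #3] limit_sell(price=105, qty=5): fills=none; bids=[#2:3@102] asks=[#3:5@105]
After op 6 cancel(order #2): fills=none; bids=[-] asks=[#3:5@105]
After op 7 [order #4] market_sell(qty=6): fills=none; bids=[-] asks=[#3:5@105]
After op 8 cancel(order #2): fills=none; bids=[-] asks=[#3:5@105]
After op 9 [order #5] limit_sell(price=101, qty=8): fills=none; bids=[-] asks=[#5:8@101 #3:5@105]
After op 10 cancel(order #1): fills=none; bids=[-] asks=[#5:8@101 #3:5@105]
After op 11 [order #100] limit_sell(price=100, qty=5): fills=none; bids=[-] asks=[#100:5@100 #5:8@101 #3:5@105]
After op 12 [order #101] limit_buy(price=105, qty=5): fills=#101x#100:5@100; bids=[-] asks=[#5:8@101 #3:5@105]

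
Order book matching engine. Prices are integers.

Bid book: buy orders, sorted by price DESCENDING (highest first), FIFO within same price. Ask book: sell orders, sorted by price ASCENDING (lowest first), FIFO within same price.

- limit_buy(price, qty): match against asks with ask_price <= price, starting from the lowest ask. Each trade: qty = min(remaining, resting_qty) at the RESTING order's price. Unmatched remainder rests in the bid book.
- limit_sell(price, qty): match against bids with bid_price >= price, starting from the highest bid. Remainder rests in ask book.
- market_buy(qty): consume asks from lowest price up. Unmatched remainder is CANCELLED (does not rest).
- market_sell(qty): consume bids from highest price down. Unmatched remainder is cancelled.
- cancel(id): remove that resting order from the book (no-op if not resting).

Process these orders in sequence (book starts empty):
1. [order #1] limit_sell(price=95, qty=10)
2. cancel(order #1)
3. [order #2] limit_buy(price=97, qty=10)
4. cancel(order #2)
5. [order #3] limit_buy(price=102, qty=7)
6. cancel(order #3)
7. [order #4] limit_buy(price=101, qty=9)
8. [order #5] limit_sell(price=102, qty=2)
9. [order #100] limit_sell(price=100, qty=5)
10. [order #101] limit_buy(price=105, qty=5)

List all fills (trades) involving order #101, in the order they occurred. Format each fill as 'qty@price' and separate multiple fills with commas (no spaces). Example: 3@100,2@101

Answer: 2@102

Derivation:
After op 1 [order #1] limit_sell(price=95, qty=10): fills=none; bids=[-] asks=[#1:10@95]
After op 2 cancel(order #1): fills=none; bids=[-] asks=[-]
After op 3 [order #2] limit_buy(price=97, qty=10): fills=none; bids=[#2:10@97] asks=[-]
After op 4 cancel(order #2): fills=none; bids=[-] asks=[-]
After op 5 [order #3] limit_buy(price=102, qty=7): fills=none; bids=[#3:7@102] asks=[-]
After op 6 cancel(order #3): fills=none; bids=[-] asks=[-]
After op 7 [order #4] limit_buy(price=101, qty=9): fills=none; bids=[#4:9@101] asks=[-]
After op 8 [order #5] limit_sell(price=102, qty=2): fills=none; bids=[#4:9@101] asks=[#5:2@102]
After op 9 [order #100] limit_sell(price=100, qty=5): fills=#4x#100:5@101; bids=[#4:4@101] asks=[#5:2@102]
After op 10 [order #101] limit_buy(price=105, qty=5): fills=#101x#5:2@102; bids=[#101:3@105 #4:4@101] asks=[-]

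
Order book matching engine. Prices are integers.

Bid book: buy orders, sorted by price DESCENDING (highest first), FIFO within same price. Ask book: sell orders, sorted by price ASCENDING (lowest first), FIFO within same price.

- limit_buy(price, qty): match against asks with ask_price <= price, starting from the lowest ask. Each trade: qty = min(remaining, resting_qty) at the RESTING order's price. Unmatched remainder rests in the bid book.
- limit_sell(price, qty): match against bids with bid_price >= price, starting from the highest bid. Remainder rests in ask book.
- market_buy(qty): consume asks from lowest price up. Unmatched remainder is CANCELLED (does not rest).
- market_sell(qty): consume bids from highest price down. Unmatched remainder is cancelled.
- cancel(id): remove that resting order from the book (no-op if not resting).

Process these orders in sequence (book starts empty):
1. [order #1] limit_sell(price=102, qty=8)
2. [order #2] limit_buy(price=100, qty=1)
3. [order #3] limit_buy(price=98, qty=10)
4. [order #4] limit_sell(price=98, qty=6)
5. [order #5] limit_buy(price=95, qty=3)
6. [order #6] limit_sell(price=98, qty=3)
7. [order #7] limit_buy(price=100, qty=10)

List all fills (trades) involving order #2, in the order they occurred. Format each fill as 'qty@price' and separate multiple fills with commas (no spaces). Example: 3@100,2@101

Answer: 1@100

Derivation:
After op 1 [order #1] limit_sell(price=102, qty=8): fills=none; bids=[-] asks=[#1:8@102]
After op 2 [order #2] limit_buy(price=100, qty=1): fills=none; bids=[#2:1@100] asks=[#1:8@102]
After op 3 [order #3] limit_buy(price=98, qty=10): fills=none; bids=[#2:1@100 #3:10@98] asks=[#1:8@102]
After op 4 [order #4] limit_sell(price=98, qty=6): fills=#2x#4:1@100 #3x#4:5@98; bids=[#3:5@98] asks=[#1:8@102]
After op 5 [order #5] limit_buy(price=95, qty=3): fills=none; bids=[#3:5@98 #5:3@95] asks=[#1:8@102]
After op 6 [order #6] limit_sell(price=98, qty=3): fills=#3x#6:3@98; bids=[#3:2@98 #5:3@95] asks=[#1:8@102]
After op 7 [order #7] limit_buy(price=100, qty=10): fills=none; bids=[#7:10@100 #3:2@98 #5:3@95] asks=[#1:8@102]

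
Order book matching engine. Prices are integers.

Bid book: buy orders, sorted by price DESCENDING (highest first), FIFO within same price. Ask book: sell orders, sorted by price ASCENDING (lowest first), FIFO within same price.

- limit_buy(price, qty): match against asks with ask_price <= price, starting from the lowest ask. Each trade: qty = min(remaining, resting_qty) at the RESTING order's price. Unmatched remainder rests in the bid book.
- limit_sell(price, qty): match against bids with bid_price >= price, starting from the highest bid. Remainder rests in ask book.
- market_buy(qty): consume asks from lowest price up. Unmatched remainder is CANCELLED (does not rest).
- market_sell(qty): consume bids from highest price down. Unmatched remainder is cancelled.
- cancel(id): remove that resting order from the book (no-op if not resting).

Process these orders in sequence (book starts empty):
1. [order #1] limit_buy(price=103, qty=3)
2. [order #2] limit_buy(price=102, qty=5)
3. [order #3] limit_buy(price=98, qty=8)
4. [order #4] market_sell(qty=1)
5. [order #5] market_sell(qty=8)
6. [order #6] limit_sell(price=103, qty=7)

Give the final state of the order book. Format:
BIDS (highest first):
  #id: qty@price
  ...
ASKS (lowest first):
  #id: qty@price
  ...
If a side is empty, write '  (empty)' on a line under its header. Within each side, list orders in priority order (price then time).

Answer: BIDS (highest first):
  #3: 7@98
ASKS (lowest first):
  #6: 7@103

Derivation:
After op 1 [order #1] limit_buy(price=103, qty=3): fills=none; bids=[#1:3@103] asks=[-]
After op 2 [order #2] limit_buy(price=102, qty=5): fills=none; bids=[#1:3@103 #2:5@102] asks=[-]
After op 3 [order #3] limit_buy(price=98, qty=8): fills=none; bids=[#1:3@103 #2:5@102 #3:8@98] asks=[-]
After op 4 [order #4] market_sell(qty=1): fills=#1x#4:1@103; bids=[#1:2@103 #2:5@102 #3:8@98] asks=[-]
After op 5 [order #5] market_sell(qty=8): fills=#1x#5:2@103 #2x#5:5@102 #3x#5:1@98; bids=[#3:7@98] asks=[-]
After op 6 [order #6] limit_sell(price=103, qty=7): fills=none; bids=[#3:7@98] asks=[#6:7@103]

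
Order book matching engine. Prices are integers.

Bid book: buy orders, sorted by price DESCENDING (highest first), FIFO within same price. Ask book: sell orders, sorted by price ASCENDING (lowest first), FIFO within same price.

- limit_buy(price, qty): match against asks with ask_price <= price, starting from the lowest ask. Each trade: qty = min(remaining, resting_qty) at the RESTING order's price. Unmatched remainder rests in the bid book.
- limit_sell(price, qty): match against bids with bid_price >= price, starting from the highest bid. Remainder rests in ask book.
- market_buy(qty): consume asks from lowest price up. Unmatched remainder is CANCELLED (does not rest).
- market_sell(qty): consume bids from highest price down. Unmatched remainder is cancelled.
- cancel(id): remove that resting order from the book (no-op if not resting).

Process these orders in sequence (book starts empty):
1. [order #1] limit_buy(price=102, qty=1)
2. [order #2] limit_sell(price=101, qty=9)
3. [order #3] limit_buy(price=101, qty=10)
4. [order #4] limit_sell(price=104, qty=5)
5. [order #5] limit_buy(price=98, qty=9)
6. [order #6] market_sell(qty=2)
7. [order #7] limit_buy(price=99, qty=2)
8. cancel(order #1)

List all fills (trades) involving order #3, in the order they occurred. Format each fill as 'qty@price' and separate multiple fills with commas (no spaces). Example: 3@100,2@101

After op 1 [order #1] limit_buy(price=102, qty=1): fills=none; bids=[#1:1@102] asks=[-]
After op 2 [order #2] limit_sell(price=101, qty=9): fills=#1x#2:1@102; bids=[-] asks=[#2:8@101]
After op 3 [order #3] limit_buy(price=101, qty=10): fills=#3x#2:8@101; bids=[#3:2@101] asks=[-]
After op 4 [order #4] limit_sell(price=104, qty=5): fills=none; bids=[#3:2@101] asks=[#4:5@104]
After op 5 [order #5] limit_buy(price=98, qty=9): fills=none; bids=[#3:2@101 #5:9@98] asks=[#4:5@104]
After op 6 [order #6] market_sell(qty=2): fills=#3x#6:2@101; bids=[#5:9@98] asks=[#4:5@104]
After op 7 [order #7] limit_buy(price=99, qty=2): fills=none; bids=[#7:2@99 #5:9@98] asks=[#4:5@104]
After op 8 cancel(order #1): fills=none; bids=[#7:2@99 #5:9@98] asks=[#4:5@104]

Answer: 8@101,2@101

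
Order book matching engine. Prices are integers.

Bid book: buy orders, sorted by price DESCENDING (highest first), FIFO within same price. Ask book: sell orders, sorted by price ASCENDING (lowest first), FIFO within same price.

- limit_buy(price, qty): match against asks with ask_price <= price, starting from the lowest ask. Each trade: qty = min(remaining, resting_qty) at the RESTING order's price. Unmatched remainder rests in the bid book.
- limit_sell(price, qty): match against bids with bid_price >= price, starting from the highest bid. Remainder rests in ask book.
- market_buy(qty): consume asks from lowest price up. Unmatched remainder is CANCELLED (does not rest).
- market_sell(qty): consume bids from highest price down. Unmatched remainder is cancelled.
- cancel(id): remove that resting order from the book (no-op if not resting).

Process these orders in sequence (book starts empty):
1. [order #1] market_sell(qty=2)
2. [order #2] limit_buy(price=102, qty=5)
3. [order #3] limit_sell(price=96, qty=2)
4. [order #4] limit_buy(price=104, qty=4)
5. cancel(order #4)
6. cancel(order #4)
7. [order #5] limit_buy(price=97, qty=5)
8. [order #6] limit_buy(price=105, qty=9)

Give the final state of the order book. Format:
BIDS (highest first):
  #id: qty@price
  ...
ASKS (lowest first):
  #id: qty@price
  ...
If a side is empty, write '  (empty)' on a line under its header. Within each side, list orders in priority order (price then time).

After op 1 [order #1] market_sell(qty=2): fills=none; bids=[-] asks=[-]
After op 2 [order #2] limit_buy(price=102, qty=5): fills=none; bids=[#2:5@102] asks=[-]
After op 3 [order #3] limit_sell(price=96, qty=2): fills=#2x#3:2@102; bids=[#2:3@102] asks=[-]
After op 4 [order #4] limit_buy(price=104, qty=4): fills=none; bids=[#4:4@104 #2:3@102] asks=[-]
After op 5 cancel(order #4): fills=none; bids=[#2:3@102] asks=[-]
After op 6 cancel(order #4): fills=none; bids=[#2:3@102] asks=[-]
After op 7 [order #5] limit_buy(price=97, qty=5): fills=none; bids=[#2:3@102 #5:5@97] asks=[-]
After op 8 [order #6] limit_buy(price=105, qty=9): fills=none; bids=[#6:9@105 #2:3@102 #5:5@97] asks=[-]

Answer: BIDS (highest first):
  #6: 9@105
  #2: 3@102
  #5: 5@97
ASKS (lowest first):
  (empty)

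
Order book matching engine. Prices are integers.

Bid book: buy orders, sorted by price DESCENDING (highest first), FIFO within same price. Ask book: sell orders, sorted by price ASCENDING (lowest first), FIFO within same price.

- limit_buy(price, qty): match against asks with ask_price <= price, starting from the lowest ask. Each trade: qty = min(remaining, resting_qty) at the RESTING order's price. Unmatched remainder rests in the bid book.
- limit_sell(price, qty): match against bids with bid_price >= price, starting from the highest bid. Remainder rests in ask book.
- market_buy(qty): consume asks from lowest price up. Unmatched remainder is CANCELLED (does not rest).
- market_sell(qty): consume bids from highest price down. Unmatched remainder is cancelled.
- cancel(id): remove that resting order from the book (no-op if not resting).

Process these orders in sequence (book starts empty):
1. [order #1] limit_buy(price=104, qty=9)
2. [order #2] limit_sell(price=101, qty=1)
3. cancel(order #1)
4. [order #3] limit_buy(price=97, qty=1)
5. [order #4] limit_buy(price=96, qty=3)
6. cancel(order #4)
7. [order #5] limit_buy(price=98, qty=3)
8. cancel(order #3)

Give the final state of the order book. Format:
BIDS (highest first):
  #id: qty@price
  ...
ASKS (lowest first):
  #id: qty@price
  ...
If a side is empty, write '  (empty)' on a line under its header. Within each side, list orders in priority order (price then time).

Answer: BIDS (highest first):
  #5: 3@98
ASKS (lowest first):
  (empty)

Derivation:
After op 1 [order #1] limit_buy(price=104, qty=9): fills=none; bids=[#1:9@104] asks=[-]
After op 2 [order #2] limit_sell(price=101, qty=1): fills=#1x#2:1@104; bids=[#1:8@104] asks=[-]
After op 3 cancel(order #1): fills=none; bids=[-] asks=[-]
After op 4 [order #3] limit_buy(price=97, qty=1): fills=none; bids=[#3:1@97] asks=[-]
After op 5 [order #4] limit_buy(price=96, qty=3): fills=none; bids=[#3:1@97 #4:3@96] asks=[-]
After op 6 cancel(order #4): fills=none; bids=[#3:1@97] asks=[-]
After op 7 [order #5] limit_buy(price=98, qty=3): fills=none; bids=[#5:3@98 #3:1@97] asks=[-]
After op 8 cancel(order #3): fills=none; bids=[#5:3@98] asks=[-]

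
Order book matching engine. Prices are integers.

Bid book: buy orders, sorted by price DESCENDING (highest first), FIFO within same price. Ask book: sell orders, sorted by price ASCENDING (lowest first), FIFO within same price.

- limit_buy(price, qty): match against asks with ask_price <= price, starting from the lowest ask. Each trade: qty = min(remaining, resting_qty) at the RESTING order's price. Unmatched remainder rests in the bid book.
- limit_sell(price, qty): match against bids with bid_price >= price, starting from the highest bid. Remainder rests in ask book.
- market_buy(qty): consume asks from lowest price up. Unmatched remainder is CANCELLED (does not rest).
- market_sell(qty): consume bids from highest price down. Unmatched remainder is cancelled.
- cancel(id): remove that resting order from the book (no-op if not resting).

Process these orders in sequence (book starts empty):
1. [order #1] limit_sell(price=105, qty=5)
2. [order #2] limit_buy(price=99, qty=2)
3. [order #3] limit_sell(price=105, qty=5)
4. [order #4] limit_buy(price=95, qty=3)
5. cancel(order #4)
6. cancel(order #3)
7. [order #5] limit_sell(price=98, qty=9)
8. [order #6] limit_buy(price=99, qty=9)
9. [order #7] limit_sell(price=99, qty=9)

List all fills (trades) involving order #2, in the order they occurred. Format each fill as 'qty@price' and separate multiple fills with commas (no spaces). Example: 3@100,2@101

After op 1 [order #1] limit_sell(price=105, qty=5): fills=none; bids=[-] asks=[#1:5@105]
After op 2 [order #2] limit_buy(price=99, qty=2): fills=none; bids=[#2:2@99] asks=[#1:5@105]
After op 3 [order #3] limit_sell(price=105, qty=5): fills=none; bids=[#2:2@99] asks=[#1:5@105 #3:5@105]
After op 4 [order #4] limit_buy(price=95, qty=3): fills=none; bids=[#2:2@99 #4:3@95] asks=[#1:5@105 #3:5@105]
After op 5 cancel(order #4): fills=none; bids=[#2:2@99] asks=[#1:5@105 #3:5@105]
After op 6 cancel(order #3): fills=none; bids=[#2:2@99] asks=[#1:5@105]
After op 7 [order #5] limit_sell(price=98, qty=9): fills=#2x#5:2@99; bids=[-] asks=[#5:7@98 #1:5@105]
After op 8 [order #6] limit_buy(price=99, qty=9): fills=#6x#5:7@98; bids=[#6:2@99] asks=[#1:5@105]
After op 9 [order #7] limit_sell(price=99, qty=9): fills=#6x#7:2@99; bids=[-] asks=[#7:7@99 #1:5@105]

Answer: 2@99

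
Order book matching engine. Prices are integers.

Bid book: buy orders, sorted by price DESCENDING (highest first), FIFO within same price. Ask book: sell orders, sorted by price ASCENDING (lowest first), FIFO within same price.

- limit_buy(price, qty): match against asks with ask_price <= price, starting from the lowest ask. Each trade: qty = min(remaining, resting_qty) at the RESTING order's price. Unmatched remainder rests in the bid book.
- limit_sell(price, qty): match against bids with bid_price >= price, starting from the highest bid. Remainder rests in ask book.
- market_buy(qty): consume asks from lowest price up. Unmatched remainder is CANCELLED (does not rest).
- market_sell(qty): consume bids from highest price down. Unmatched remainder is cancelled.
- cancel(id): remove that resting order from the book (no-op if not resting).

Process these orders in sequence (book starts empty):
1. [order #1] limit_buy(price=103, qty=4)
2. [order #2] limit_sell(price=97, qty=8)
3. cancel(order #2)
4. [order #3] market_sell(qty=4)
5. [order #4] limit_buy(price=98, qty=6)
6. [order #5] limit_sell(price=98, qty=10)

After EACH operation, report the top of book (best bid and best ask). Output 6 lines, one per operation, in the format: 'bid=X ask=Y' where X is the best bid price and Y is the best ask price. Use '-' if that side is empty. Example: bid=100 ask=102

Answer: bid=103 ask=-
bid=- ask=97
bid=- ask=-
bid=- ask=-
bid=98 ask=-
bid=- ask=98

Derivation:
After op 1 [order #1] limit_buy(price=103, qty=4): fills=none; bids=[#1:4@103] asks=[-]
After op 2 [order #2] limit_sell(price=97, qty=8): fills=#1x#2:4@103; bids=[-] asks=[#2:4@97]
After op 3 cancel(order #2): fills=none; bids=[-] asks=[-]
After op 4 [order #3] market_sell(qty=4): fills=none; bids=[-] asks=[-]
After op 5 [order #4] limit_buy(price=98, qty=6): fills=none; bids=[#4:6@98] asks=[-]
After op 6 [order #5] limit_sell(price=98, qty=10): fills=#4x#5:6@98; bids=[-] asks=[#5:4@98]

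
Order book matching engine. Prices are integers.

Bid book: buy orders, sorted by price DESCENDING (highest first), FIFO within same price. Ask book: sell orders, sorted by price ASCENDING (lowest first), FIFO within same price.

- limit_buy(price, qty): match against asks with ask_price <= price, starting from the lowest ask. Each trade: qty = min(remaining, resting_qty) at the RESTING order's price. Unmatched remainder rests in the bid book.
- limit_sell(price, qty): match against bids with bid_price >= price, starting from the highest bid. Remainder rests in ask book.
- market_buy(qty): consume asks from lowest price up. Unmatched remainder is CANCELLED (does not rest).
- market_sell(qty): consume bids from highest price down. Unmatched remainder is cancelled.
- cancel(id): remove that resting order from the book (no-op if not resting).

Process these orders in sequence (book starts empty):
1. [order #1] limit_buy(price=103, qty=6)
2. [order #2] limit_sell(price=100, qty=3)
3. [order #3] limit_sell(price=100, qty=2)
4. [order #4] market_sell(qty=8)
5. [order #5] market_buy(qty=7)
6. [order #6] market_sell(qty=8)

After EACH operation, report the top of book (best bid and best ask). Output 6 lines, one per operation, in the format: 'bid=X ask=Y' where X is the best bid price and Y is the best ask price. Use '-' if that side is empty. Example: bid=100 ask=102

After op 1 [order #1] limit_buy(price=103, qty=6): fills=none; bids=[#1:6@103] asks=[-]
After op 2 [order #2] limit_sell(price=100, qty=3): fills=#1x#2:3@103; bids=[#1:3@103] asks=[-]
After op 3 [order #3] limit_sell(price=100, qty=2): fills=#1x#3:2@103; bids=[#1:1@103] asks=[-]
After op 4 [order #4] market_sell(qty=8): fills=#1x#4:1@103; bids=[-] asks=[-]
After op 5 [order #5] market_buy(qty=7): fills=none; bids=[-] asks=[-]
After op 6 [order #6] market_sell(qty=8): fills=none; bids=[-] asks=[-]

Answer: bid=103 ask=-
bid=103 ask=-
bid=103 ask=-
bid=- ask=-
bid=- ask=-
bid=- ask=-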